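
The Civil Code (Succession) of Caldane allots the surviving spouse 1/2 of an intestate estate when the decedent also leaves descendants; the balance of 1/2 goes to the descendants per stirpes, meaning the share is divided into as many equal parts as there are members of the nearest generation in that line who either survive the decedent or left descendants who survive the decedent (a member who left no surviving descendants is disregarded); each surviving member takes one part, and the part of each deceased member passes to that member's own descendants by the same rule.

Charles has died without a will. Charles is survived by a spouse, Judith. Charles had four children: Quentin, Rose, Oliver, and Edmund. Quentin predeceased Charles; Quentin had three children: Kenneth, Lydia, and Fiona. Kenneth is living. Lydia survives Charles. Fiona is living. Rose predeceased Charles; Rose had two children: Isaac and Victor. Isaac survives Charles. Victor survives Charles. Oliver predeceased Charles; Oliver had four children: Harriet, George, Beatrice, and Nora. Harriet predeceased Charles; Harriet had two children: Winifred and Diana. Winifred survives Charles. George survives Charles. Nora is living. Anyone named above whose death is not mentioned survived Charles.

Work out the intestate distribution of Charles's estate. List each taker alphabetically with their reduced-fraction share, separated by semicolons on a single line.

Judith, as surviving spouse, takes 1/2.
The remaining 1/2 passes to Charles's descendants per stirpes.
The 1/2 is divided into 4 equal shares of 1/8 among Quentin, Rose, Oliver, Edmund.
Quentin predeceased; the 1/8 allotted to Quentin's branch passes to Quentin's issue by representation.
The 1/8 is divided into 3 equal shares of 1/24 among Kenneth, Lydia, Fiona.
Kenneth is living and takes 1/24.
Lydia is living and takes 1/24.
Fiona is living and takes 1/24.
Rose predeceased; the 1/8 allotted to Rose's branch passes to Rose's issue by representation.
The 1/8 is divided into 2 equal shares of 1/16 among Isaac, Victor.
Isaac is living and takes 1/16.
Victor is living and takes 1/16.
Oliver predeceased; the 1/8 allotted to Oliver's branch passes to Oliver's issue by representation.
The 1/8 is divided into 4 equal shares of 1/32 among Harriet, George, Beatrice, Nora.
Harriet predeceased; the 1/32 allotted to Harriet's branch passes to Harriet's issue by representation.
The 1/32 is divided into 2 equal shares of 1/64 among Winifred, Diana.
Winifred is living and takes 1/64.
Diana is living and takes 1/64.
George is living and takes 1/32.
Beatrice is living and takes 1/32.
Nora is living and takes 1/32.
Edmund is living and takes 1/8.

Beatrice 1/32; Diana 1/64; Edmund 1/8; Fiona 1/24; George 1/32; Isaac 1/16; Judith 1/2; Kenneth 1/24; Lydia 1/24; Nora 1/32; Victor 1/16; Winifred 1/64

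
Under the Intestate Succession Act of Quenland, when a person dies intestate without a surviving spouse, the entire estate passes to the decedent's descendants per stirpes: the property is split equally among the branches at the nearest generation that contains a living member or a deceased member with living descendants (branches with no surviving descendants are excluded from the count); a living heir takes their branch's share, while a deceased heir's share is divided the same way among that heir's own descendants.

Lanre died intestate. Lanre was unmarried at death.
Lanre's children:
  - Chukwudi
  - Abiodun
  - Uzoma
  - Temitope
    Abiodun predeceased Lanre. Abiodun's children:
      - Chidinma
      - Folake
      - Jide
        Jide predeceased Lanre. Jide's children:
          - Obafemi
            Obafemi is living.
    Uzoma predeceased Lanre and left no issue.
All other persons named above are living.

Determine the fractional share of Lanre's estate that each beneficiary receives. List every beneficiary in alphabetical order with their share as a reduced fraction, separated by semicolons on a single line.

There is no surviving spouse, so the entire estate passes to Lanre's descendants per stirpes.
Uzoma left no surviving issue, so that branch lapses and is disregarded.
The estate is divided into 3 equal shares of 1/3 among Chukwudi, Abiodun, Temitope.
Chukwudi is living and takes 1/3.
Abiodun predeceased; the 1/3 allotted to Abiodun's branch passes to Abiodun's issue by representation.
The 1/3 is divided into 3 equal shares of 1/9 among Chidinma, Folake, Jide.
Chidinma is living and takes 1/9.
Folake is living and takes 1/9.
Jide predeceased; the 1/9 allotted to Jide's branch passes to Jide's issue by representation.
Obafemi is the sole taker at this level and receives the full 1/9.
Temitope is living and takes 1/3.

Chidinma 1/9; Chukwudi 1/3; Folake 1/9; Obafemi 1/9; Temitope 1/3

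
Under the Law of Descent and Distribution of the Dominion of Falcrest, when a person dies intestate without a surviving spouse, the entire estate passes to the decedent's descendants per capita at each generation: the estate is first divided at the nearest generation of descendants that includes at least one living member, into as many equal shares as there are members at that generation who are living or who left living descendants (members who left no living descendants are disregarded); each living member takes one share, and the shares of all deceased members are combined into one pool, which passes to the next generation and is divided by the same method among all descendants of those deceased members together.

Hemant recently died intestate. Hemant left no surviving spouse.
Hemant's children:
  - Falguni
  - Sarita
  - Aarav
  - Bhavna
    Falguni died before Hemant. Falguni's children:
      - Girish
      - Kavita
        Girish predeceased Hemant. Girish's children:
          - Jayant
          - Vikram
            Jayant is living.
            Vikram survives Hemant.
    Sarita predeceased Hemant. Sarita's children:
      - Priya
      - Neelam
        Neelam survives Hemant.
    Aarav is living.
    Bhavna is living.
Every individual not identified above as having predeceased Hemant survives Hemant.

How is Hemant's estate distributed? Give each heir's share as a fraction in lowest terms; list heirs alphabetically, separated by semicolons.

Aarav 1/4; Bhavna 1/4; Jayant 1/16; Kavita 1/8; Neelam 1/8; Priya 1/8; Vikram 1/16

There is no surviving spouse, so the entire estate passes to Hemant's descendants per capita at each generation.
At generation 1 (Falguni, Sarita, Aarav, Bhavna) there are 4 shares of (1)/4 = 1/4 each.
Living: Aarav and Bhavna — each takes 1/4.
Deceased: Falguni and Sarita. Their combined 1/2 is pooled and carried to generation 2.
At generation 2 (Girish, Kavita, Priya, Neelam) there are 4 shares of (1/2)/4 = 1/8 each.
Living: Kavita, Priya, and Neelam — each takes 1/8.
Deceased: Girish. That 1/8 share is carried to generation 3.
At generation 3 (Jayant, Vikram) there are 2 shares of (1/8)/2 = 1/16 each.
Living: Jayant and Vikram — each takes 1/16.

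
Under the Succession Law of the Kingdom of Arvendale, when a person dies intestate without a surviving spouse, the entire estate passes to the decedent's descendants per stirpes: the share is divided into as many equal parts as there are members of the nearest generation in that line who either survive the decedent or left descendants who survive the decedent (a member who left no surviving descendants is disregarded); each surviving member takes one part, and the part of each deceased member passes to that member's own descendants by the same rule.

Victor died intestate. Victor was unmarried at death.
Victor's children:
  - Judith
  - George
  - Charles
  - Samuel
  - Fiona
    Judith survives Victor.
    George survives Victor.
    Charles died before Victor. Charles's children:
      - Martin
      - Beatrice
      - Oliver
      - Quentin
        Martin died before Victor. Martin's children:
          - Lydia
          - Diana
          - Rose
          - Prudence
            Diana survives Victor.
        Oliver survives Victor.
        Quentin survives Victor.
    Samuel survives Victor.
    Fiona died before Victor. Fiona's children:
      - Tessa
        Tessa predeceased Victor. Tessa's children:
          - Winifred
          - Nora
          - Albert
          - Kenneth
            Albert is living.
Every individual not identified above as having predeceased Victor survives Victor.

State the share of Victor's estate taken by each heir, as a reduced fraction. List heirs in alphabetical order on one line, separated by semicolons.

There is no surviving spouse, so the entire estate passes to Victor's descendants per stirpes.
The estate is divided into 5 equal shares of 1/5 among Judith, George, Charles, Samuel, Fiona.
Judith is living and takes 1/5.
George is living and takes 1/5.
Charles predeceased; the 1/5 allotted to Charles's branch passes to Charles's issue by representation.
The 1/5 is divided into 4 equal shares of 1/20 among Martin, Beatrice, Oliver, Quentin.
Martin predeceased; the 1/20 allotted to Martin's branch passes to Martin's issue by representation.
The 1/20 is divided into 4 equal shares of 1/80 among Lydia, Diana, Rose, Prudence.
Lydia is living and takes 1/80.
Diana is living and takes 1/80.
Rose is living and takes 1/80.
Prudence is living and takes 1/80.
Beatrice is living and takes 1/20.
Oliver is living and takes 1/20.
Quentin is living and takes 1/20.
Samuel is living and takes 1/5.
Fiona predeceased; the 1/5 allotted to Fiona's branch passes to Fiona's issue by representation.
Tessa's line is the sole branch at this level, so the full 1/5 passes to Tessa's issue by representation.
The 1/5 is divided into 4 equal shares of 1/20 among Winifred, Nora, Albert, Kenneth.
Winifred is living and takes 1/20.
Nora is living and takes 1/20.
Albert is living and takes 1/20.
Kenneth is living and takes 1/20.

Albert 1/20; Beatrice 1/20; Diana 1/80; George 1/5; Judith 1/5; Kenneth 1/20; Lydia 1/80; Nora 1/20; Oliver 1/20; Prudence 1/80; Quentin 1/20; Rose 1/80; Samuel 1/5; Winifred 1/20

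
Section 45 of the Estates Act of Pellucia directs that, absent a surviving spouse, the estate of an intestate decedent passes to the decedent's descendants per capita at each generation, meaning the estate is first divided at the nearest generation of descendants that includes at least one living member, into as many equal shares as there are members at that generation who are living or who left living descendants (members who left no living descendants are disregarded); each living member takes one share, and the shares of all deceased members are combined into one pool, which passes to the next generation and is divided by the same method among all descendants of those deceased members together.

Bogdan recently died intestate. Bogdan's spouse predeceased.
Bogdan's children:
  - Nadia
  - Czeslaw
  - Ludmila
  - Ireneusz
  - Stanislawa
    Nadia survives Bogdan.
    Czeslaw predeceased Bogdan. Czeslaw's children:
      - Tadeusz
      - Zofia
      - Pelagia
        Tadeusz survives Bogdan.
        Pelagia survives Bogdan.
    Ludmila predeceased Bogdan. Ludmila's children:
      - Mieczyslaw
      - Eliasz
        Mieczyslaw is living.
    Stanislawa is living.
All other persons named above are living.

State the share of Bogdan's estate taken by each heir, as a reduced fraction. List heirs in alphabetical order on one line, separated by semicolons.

Eliasz 2/25; Ireneusz 1/5; Mieczyslaw 2/25; Nadia 1/5; Pelagia 2/25; Stanislawa 1/5; Tadeusz 2/25; Zofia 2/25

There is no surviving spouse, so the entire estate passes to Bogdan's descendants per capita at each generation.
At generation 1 (Nadia, Czeslaw, Ludmila, Ireneusz, Stanislawa) there are 5 shares of (1)/5 = 1/5 each.
Living: Nadia, Ireneusz, and Stanislawa — each takes 1/5.
Deceased: Czeslaw and Ludmila. Their combined 2/5 is pooled and carried to generation 2.
At generation 2 (Tadeusz, Zofia, Pelagia, Mieczyslaw, Eliasz) there are 5 shares of (2/5)/5 = 2/25 each.
Living: Tadeusz, Zofia, Pelagia, Mieczyslaw, and Eliasz — each takes 2/25.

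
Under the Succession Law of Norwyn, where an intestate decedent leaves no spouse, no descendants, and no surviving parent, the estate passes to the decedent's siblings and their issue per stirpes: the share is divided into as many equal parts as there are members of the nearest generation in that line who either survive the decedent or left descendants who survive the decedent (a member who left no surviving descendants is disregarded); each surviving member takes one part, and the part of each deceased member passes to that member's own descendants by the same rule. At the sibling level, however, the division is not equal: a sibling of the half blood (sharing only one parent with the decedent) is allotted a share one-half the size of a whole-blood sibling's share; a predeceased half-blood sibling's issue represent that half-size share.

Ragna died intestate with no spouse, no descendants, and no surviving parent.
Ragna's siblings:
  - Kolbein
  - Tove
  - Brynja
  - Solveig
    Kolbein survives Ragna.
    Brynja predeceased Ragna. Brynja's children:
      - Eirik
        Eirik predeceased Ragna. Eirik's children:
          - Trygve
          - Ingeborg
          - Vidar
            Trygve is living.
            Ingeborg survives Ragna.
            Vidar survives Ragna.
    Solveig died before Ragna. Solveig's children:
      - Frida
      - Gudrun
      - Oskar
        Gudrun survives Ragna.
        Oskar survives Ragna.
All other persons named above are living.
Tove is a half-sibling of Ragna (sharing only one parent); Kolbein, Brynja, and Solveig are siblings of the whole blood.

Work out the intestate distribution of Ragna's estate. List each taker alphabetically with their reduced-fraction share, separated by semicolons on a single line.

Frida 2/21; Gudrun 2/21; Ingeborg 2/21; Kolbein 2/7; Oskar 2/21; Tove 1/7; Trygve 2/21; Vidar 2/21

No spouse, descendants, or parent survives, so the estate passes to Ragna's siblings per stirpes.
Half-blood siblings count for one-half the weight of whole-blood siblings at the initial division.
Dividing 1 in proportion to weights (total weight 7/2): Kolbein (weight 1) → 2/7; Tove (weight 1/2) → 1/7; Brynja (weight 1) → 2/7; Solveig (weight 1) → 2/7.
Kolbein is living and takes 2/7.
Tove is living and takes 1/7.
Brynja predeceased; the 2/7 allotted to Brynja's branch passes to Brynja's issue by representation.
Eirik's line is the sole branch at this level, so the full 2/7 passes to Eirik's issue by representation.
The 2/7 is divided into 3 equal shares of 2/21 among Trygve, Ingeborg, Vidar.
Trygve is living and takes 2/21.
Ingeborg is living and takes 2/21.
Vidar is living and takes 2/21.
Solveig predeceased; the 2/7 allotted to Solveig's branch passes to Solveig's issue by representation.
The 2/7 is divided into 3 equal shares of 2/21 among Frida, Gudrun, Oskar.
Frida is living and takes 2/21.
Gudrun is living and takes 2/21.
Oskar is living and takes 2/21.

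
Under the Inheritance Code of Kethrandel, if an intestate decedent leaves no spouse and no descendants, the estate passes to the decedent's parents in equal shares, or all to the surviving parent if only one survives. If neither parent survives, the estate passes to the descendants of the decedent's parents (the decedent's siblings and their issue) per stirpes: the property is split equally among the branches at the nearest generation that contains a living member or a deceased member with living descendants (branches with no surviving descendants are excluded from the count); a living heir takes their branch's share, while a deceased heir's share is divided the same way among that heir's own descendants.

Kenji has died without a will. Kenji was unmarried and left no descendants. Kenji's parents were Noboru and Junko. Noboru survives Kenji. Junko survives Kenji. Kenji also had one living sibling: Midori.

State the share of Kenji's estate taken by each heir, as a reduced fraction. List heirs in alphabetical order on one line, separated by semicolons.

Both parents survive, so Noboru and Junko each take 1/2. The siblings take nothing because a surviving parent has priority.

Junko 1/2; Noboru 1/2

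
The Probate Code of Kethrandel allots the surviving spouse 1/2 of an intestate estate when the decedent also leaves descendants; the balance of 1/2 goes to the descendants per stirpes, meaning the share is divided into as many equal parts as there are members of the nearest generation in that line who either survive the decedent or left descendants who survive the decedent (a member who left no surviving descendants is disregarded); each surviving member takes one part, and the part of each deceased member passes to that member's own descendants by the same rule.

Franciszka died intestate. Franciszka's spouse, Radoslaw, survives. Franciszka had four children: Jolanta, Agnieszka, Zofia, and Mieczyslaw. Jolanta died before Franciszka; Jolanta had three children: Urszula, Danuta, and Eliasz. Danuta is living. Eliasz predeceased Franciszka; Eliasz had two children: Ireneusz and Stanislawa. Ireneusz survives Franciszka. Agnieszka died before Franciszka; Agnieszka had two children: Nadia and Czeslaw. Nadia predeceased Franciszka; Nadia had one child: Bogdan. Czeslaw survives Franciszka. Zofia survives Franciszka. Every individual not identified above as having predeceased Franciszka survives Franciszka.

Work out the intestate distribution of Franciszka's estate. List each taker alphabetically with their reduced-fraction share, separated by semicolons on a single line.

Radoslaw, as surviving spouse, takes 1/2.
The remaining 1/2 passes to Franciszka's descendants per stirpes.
The 1/2 is divided into 4 equal shares of 1/8 among Jolanta, Agnieszka, Zofia, Mieczyslaw.
Jolanta predeceased; the 1/8 allotted to Jolanta's branch passes to Jolanta's issue by representation.
The 1/8 is divided into 3 equal shares of 1/24 among Urszula, Danuta, Eliasz.
Urszula is living and takes 1/24.
Danuta is living and takes 1/24.
Eliasz predeceased; the 1/24 allotted to Eliasz's branch passes to Eliasz's issue by representation.
The 1/24 is divided into 2 equal shares of 1/48 among Ireneusz, Stanislawa.
Ireneusz is living and takes 1/48.
Stanislawa is living and takes 1/48.
Agnieszka predeceased; the 1/8 allotted to Agnieszka's branch passes to Agnieszka's issue by representation.
The 1/8 is divided into 2 equal shares of 1/16 among Nadia, Czeslaw.
Nadia predeceased; the 1/16 allotted to Nadia's branch passes to Nadia's issue by representation.
Bogdan is the sole taker at this level and receives the full 1/16.
Czeslaw is living and takes 1/16.
Zofia is living and takes 1/8.
Mieczyslaw is living and takes 1/8.

Bogdan 1/16; Czeslaw 1/16; Danuta 1/24; Ireneusz 1/48; Mieczyslaw 1/8; Radoslaw 1/2; Stanislawa 1/48; Urszula 1/24; Zofia 1/8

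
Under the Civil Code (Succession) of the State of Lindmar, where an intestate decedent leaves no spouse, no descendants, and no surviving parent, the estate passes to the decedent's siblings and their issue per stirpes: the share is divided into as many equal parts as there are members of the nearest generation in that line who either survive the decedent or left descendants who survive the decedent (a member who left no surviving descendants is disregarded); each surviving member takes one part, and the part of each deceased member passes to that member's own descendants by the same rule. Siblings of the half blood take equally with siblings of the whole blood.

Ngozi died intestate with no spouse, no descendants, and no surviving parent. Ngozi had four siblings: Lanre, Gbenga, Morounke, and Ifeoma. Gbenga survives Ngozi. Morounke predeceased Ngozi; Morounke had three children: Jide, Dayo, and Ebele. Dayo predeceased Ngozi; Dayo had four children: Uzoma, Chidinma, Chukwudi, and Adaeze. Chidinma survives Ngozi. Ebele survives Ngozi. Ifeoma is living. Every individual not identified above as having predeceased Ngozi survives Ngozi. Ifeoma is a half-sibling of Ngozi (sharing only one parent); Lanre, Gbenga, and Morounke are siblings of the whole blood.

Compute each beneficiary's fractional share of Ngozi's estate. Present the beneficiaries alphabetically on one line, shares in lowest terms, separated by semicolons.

Adaeze 1/48; Chidinma 1/48; Chukwudi 1/48; Ebele 1/12; Gbenga 1/4; Ifeoma 1/4; Jide 1/12; Lanre 1/4; Uzoma 1/48

No spouse, descendants, or parent survives, so the estate passes to Ngozi's siblings per stirpes.
Half-blood and whole-blood siblings take equally under the stated rule.
The estate is divided into 4 equal shares of 1/4 among Lanre, Gbenga, Morounke, Ifeoma.
Lanre is living and takes 1/4.
Gbenga is living and takes 1/4.
Morounke predeceased; the 1/4 allotted to Morounke's branch passes to Morounke's issue by representation.
The 1/4 is divided into 3 equal shares of 1/12 among Jide, Dayo, Ebele.
Jide is living and takes 1/12.
Dayo predeceased; the 1/12 allotted to Dayo's branch passes to Dayo's issue by representation.
The 1/12 is divided into 4 equal shares of 1/48 among Uzoma, Chidinma, Chukwudi, Adaeze.
Uzoma is living and takes 1/48.
Chidinma is living and takes 1/48.
Chukwudi is living and takes 1/48.
Adaeze is living and takes 1/48.
Ebele is living and takes 1/12.
Ifeoma is living and takes 1/4.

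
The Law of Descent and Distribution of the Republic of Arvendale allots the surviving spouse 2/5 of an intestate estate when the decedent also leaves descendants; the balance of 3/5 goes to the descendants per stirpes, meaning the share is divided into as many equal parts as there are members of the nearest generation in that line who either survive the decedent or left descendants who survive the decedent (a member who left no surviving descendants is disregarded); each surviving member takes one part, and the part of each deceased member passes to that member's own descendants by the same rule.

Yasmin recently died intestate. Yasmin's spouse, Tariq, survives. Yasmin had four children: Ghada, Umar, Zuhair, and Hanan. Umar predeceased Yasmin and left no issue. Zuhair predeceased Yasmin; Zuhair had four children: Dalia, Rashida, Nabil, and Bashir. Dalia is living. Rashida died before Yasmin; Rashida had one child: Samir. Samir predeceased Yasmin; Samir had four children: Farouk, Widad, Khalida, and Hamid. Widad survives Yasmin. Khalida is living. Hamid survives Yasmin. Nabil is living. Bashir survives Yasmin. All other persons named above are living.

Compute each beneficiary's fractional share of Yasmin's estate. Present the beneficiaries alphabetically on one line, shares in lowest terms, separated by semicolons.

Bashir 1/20; Dalia 1/20; Farouk 1/80; Ghada 1/5; Hamid 1/80; Hanan 1/5; Khalida 1/80; Nabil 1/20; Tariq 2/5; Widad 1/80

Tariq, as surviving spouse, takes 2/5.
The remaining 3/5 passes to Yasmin's descendants per stirpes.
Umar left no surviving issue, so that branch lapses and is disregarded.
The 3/5 is divided into 3 equal shares of 1/5 among Ghada, Zuhair, Hanan.
Ghada is living and takes 1/5.
Zuhair predeceased; the 1/5 allotted to Zuhair's branch passes to Zuhair's issue by representation.
The 1/5 is divided into 4 equal shares of 1/20 among Dalia, Rashida, Nabil, Bashir.
Dalia is living and takes 1/20.
Rashida predeceased; the 1/20 allotted to Rashida's branch passes to Rashida's issue by representation.
Samir's line is the sole branch at this level, so the full 1/20 passes to Samir's issue by representation.
The 1/20 is divided into 4 equal shares of 1/80 among Farouk, Widad, Khalida, Hamid.
Farouk is living and takes 1/80.
Widad is living and takes 1/80.
Khalida is living and takes 1/80.
Hamid is living and takes 1/80.
Nabil is living and takes 1/20.
Bashir is living and takes 1/20.
Hanan is living and takes 1/5.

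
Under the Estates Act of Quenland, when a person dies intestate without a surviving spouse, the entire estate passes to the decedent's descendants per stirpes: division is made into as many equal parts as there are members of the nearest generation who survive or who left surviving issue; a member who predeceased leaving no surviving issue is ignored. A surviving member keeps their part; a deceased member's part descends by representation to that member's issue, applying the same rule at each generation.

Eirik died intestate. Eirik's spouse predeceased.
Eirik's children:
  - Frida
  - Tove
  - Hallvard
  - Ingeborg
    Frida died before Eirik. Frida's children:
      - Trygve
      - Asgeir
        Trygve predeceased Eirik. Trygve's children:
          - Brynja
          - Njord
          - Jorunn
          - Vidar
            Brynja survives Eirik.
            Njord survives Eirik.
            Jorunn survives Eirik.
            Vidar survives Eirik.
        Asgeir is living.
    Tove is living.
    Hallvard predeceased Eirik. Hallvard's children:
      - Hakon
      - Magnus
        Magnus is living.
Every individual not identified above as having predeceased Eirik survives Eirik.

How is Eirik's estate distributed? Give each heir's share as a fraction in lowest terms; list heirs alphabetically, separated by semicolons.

Asgeir 1/8; Brynja 1/32; Hakon 1/8; Ingeborg 1/4; Jorunn 1/32; Magnus 1/8; Njord 1/32; Tove 1/4; Vidar 1/32

There is no surviving spouse, so the entire estate passes to Eirik's descendants per stirpes.
The estate is divided into 4 equal shares of 1/4 among Frida, Tove, Hallvard, Ingeborg.
Frida predeceased; the 1/4 allotted to Frida's branch passes to Frida's issue by representation.
The 1/4 is divided into 2 equal shares of 1/8 among Trygve, Asgeir.
Trygve predeceased; the 1/8 allotted to Trygve's branch passes to Trygve's issue by representation.
The 1/8 is divided into 4 equal shares of 1/32 among Brynja, Njord, Jorunn, Vidar.
Brynja is living and takes 1/32.
Njord is living and takes 1/32.
Jorunn is living and takes 1/32.
Vidar is living and takes 1/32.
Asgeir is living and takes 1/8.
Tove is living and takes 1/4.
Hallvard predeceased; the 1/4 allotted to Hallvard's branch passes to Hallvard's issue by representation.
The 1/4 is divided into 2 equal shares of 1/8 among Hakon, Magnus.
Hakon is living and takes 1/8.
Magnus is living and takes 1/8.
Ingeborg is living and takes 1/4.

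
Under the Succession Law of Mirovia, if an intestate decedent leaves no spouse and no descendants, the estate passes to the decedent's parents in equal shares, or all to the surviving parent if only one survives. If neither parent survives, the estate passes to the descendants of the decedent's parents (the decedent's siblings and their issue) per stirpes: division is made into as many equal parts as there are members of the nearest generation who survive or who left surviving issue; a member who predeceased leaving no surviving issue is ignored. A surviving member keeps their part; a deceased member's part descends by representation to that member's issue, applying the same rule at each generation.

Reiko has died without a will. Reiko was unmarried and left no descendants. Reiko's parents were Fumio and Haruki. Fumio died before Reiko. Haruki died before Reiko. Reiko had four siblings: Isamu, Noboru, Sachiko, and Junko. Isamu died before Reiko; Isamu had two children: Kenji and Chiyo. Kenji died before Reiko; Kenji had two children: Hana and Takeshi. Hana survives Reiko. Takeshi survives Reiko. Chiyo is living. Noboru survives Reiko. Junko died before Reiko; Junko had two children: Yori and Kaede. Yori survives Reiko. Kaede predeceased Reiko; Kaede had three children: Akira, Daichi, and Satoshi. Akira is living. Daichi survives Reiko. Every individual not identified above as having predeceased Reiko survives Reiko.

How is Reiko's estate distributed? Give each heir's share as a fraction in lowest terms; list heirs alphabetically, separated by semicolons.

Neither parent survives and there are no descendants, so the estate passes to Reiko's siblings and their issue per stirpes.
The estate is divided into 4 equal shares of 1/4 among Isamu, Noboru, Sachiko, Junko.
Isamu predeceased; the 1/4 allotted to Isamu's branch passes to Isamu's issue by representation.
The 1/4 is divided into 2 equal shares of 1/8 among Kenji, Chiyo.
Kenji predeceased; the 1/8 allotted to Kenji's branch passes to Kenji's issue by representation.
The 1/8 is divided into 2 equal shares of 1/16 among Hana, Takeshi.
Hana is living and takes 1/16.
Takeshi is living and takes 1/16.
Chiyo is living and takes 1/8.
Noboru is living and takes 1/4.
Sachiko is living and takes 1/4.
Junko predeceased; the 1/4 allotted to Junko's branch passes to Junko's issue by representation.
The 1/4 is divided into 2 equal shares of 1/8 among Yori, Kaede.
Yori is living and takes 1/8.
Kaede predeceased; the 1/8 allotted to Kaede's branch passes to Kaede's issue by representation.
The 1/8 is divided into 3 equal shares of 1/24 among Akira, Daichi, Satoshi.
Akira is living and takes 1/24.
Daichi is living and takes 1/24.
Satoshi is living and takes 1/24.

Akira 1/24; Chiyo 1/8; Daichi 1/24; Hana 1/16; Noboru 1/4; Sachiko 1/4; Satoshi 1/24; Takeshi 1/16; Yori 1/8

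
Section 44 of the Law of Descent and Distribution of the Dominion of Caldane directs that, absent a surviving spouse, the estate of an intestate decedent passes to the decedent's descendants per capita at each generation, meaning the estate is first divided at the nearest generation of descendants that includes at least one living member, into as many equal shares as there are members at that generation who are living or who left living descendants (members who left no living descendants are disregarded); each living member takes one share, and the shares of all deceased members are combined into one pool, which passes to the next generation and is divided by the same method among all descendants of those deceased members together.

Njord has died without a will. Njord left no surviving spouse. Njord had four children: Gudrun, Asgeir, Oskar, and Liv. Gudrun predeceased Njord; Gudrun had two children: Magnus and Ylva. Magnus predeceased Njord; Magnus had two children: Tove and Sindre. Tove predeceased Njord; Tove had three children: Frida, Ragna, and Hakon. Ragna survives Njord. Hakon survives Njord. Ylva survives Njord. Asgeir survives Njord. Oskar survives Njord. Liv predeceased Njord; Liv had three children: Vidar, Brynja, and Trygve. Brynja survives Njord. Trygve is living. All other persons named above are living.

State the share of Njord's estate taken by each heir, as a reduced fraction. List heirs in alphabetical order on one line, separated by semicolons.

There is no surviving spouse, so the entire estate passes to Njord's descendants per capita at each generation.
At generation 1 (Gudrun, Asgeir, Oskar, Liv) there are 4 shares of (1)/4 = 1/4 each.
Living: Asgeir and Oskar — each takes 1/4.
Deceased: Gudrun and Liv. Their combined 1/2 is pooled and carried to generation 2.
At generation 2 (Magnus, Ylva, Vidar, Brynja, Trygve) there are 5 shares of (1/2)/5 = 1/10 each.
Living: Ylva, Vidar, Brynja, and Trygve — each takes 1/10.
Deceased: Magnus. That 1/10 share is carried to generation 3.
At generation 3 (Tove, Sindre) there are 2 shares of (1/10)/2 = 1/20 each.
Living: Sindre — each takes 1/20.
Deceased: Tove. That 1/20 share is carried to generation 4.
At generation 4 (Frida, Ragna, Hakon) there are 3 shares of (1/20)/3 = 1/60 each.
Living: Frida, Ragna, and Hakon — each takes 1/60.

Asgeir 1/4; Brynja 1/10; Frida 1/60; Hakon 1/60; Oskar 1/4; Ragna 1/60; Sindre 1/20; Trygve 1/10; Vidar 1/10; Ylva 1/10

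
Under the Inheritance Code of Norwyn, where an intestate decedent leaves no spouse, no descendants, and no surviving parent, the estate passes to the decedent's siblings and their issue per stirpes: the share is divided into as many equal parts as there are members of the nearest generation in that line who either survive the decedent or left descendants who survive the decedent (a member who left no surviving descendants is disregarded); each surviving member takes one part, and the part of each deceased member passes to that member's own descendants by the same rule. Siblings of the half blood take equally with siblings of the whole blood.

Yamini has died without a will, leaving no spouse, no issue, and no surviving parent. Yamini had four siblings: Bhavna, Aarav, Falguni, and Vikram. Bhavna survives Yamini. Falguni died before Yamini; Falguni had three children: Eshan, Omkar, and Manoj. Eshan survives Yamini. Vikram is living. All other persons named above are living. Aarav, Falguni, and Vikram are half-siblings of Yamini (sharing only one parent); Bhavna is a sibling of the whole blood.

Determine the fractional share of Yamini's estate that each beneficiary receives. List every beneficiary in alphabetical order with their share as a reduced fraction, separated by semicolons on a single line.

No spouse, descendants, or parent survives, so the estate passes to Yamini's siblings per stirpes.
Half-blood and whole-blood siblings take equally under the stated rule.
The estate is divided into 4 equal shares of 1/4 among Bhavna, Aarav, Falguni, Vikram.
Bhavna is living and takes 1/4.
Aarav is living and takes 1/4.
Falguni predeceased; the 1/4 allotted to Falguni's branch passes to Falguni's issue by representation.
The 1/4 is divided into 3 equal shares of 1/12 among Eshan, Omkar, Manoj.
Eshan is living and takes 1/12.
Omkar is living and takes 1/12.
Manoj is living and takes 1/12.
Vikram is living and takes 1/4.

Aarav 1/4; Bhavna 1/4; Eshan 1/12; Manoj 1/12; Omkar 1/12; Vikram 1/4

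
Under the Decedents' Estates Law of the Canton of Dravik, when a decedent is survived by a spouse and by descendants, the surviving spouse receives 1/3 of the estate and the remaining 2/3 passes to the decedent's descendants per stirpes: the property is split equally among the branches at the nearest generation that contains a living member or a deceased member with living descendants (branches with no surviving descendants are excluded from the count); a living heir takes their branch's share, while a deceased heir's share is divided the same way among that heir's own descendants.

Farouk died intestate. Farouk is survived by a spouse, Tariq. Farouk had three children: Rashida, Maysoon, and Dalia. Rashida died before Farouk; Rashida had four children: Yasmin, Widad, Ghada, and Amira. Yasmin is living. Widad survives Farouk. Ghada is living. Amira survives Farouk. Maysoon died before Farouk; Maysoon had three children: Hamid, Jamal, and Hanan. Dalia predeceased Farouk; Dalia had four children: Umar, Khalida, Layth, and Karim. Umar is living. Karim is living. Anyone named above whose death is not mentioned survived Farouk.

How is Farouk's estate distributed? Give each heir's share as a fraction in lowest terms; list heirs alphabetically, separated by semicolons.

Tariq, as surviving spouse, takes 1/3.
The remaining 2/3 passes to Farouk's descendants per stirpes.
The 2/3 is divided into 3 equal shares of 2/9 among Rashida, Maysoon, Dalia.
Rashida predeceased; the 2/9 allotted to Rashida's branch passes to Rashida's issue by representation.
The 2/9 is divided into 4 equal shares of 1/18 among Yasmin, Widad, Ghada, Amira.
Yasmin is living and takes 1/18.
Widad is living and takes 1/18.
Ghada is living and takes 1/18.
Amira is living and takes 1/18.
Maysoon predeceased; the 2/9 allotted to Maysoon's branch passes to Maysoon's issue by representation.
The 2/9 is divided into 3 equal shares of 2/27 among Hamid, Jamal, Hanan.
Hamid is living and takes 2/27.
Jamal is living and takes 2/27.
Hanan is living and takes 2/27.
Dalia predeceased; the 2/9 allotted to Dalia's branch passes to Dalia's issue by representation.
The 2/9 is divided into 4 equal shares of 1/18 among Umar, Khalida, Layth, Karim.
Umar is living and takes 1/18.
Khalida is living and takes 1/18.
Layth is living and takes 1/18.
Karim is living and takes 1/18.

Amira 1/18; Ghada 1/18; Hamid 2/27; Hanan 2/27; Jamal 2/27; Karim 1/18; Khalida 1/18; Layth 1/18; Tariq 1/3; Umar 1/18; Widad 1/18; Yasmin 1/18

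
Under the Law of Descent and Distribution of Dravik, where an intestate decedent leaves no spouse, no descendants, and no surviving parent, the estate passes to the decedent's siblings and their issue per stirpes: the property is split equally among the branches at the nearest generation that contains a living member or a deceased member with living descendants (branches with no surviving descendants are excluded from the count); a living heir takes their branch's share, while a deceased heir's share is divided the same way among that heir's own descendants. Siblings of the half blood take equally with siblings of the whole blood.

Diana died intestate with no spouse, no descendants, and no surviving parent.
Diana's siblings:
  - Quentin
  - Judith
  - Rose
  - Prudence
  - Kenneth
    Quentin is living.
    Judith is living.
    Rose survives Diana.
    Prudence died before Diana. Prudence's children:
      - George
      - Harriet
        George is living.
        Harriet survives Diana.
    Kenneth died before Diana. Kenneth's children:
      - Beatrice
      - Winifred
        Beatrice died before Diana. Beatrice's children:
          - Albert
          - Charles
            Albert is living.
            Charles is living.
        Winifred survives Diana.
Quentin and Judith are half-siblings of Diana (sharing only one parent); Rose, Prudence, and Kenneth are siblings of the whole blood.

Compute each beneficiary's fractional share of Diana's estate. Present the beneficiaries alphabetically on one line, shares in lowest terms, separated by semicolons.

Albert 1/20; Charles 1/20; George 1/10; Harriet 1/10; Judith 1/5; Quentin 1/5; Rose 1/5; Winifred 1/10

No spouse, descendants, or parent survives, so the estate passes to Diana's siblings per stirpes.
Half-blood and whole-blood siblings take equally under the stated rule.
The estate is divided into 5 equal shares of 1/5 among Quentin, Judith, Rose, Prudence, Kenneth.
Quentin is living and takes 1/5.
Judith is living and takes 1/5.
Rose is living and takes 1/5.
Prudence predeceased; the 1/5 allotted to Prudence's branch passes to Prudence's issue by representation.
The 1/5 is divided into 2 equal shares of 1/10 among George, Harriet.
George is living and takes 1/10.
Harriet is living and takes 1/10.
Kenneth predeceased; the 1/5 allotted to Kenneth's branch passes to Kenneth's issue by representation.
The 1/5 is divided into 2 equal shares of 1/10 among Beatrice, Winifred.
Beatrice predeceased; the 1/10 allotted to Beatrice's branch passes to Beatrice's issue by representation.
The 1/10 is divided into 2 equal shares of 1/20 among Albert, Charles.
Albert is living and takes 1/20.
Charles is living and takes 1/20.
Winifred is living and takes 1/10.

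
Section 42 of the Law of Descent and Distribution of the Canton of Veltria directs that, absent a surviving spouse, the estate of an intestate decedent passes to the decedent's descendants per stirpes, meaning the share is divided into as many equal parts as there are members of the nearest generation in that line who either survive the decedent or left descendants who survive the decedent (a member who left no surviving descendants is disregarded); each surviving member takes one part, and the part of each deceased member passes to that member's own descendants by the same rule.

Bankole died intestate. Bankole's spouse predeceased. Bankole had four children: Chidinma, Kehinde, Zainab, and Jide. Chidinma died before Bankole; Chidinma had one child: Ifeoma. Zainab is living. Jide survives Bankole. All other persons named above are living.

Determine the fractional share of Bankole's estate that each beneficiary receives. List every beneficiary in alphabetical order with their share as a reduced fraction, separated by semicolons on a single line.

Ifeoma 1/4; Jide 1/4; Kehinde 1/4; Zainab 1/4

There is no surviving spouse, so the entire estate passes to Bankole's descendants per stirpes.
The estate is divided into 4 equal shares of 1/4 among Chidinma, Kehinde, Zainab, Jide.
Chidinma predeceased; the 1/4 allotted to Chidinma's branch passes to Chidinma's issue by representation.
Ifeoma is the sole taker at this level and receives the full 1/4.
Kehinde is living and takes 1/4.
Zainab is living and takes 1/4.
Jide is living and takes 1/4.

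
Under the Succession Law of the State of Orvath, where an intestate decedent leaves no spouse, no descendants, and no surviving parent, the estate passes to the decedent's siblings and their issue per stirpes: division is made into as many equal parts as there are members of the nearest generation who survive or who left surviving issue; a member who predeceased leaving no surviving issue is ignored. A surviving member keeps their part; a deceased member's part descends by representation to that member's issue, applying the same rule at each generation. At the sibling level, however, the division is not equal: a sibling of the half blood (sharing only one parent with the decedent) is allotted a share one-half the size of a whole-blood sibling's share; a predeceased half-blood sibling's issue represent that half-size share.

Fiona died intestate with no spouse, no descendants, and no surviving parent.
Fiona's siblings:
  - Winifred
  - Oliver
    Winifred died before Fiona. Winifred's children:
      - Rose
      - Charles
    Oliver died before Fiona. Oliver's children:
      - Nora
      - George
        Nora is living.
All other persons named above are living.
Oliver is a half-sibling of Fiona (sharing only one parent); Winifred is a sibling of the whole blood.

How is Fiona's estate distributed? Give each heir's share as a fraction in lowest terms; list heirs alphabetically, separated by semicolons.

No spouse, descendants, or parent survives, so the estate passes to Fiona's siblings per stirpes.
Half-blood siblings count for one-half the weight of whole-blood siblings at the initial division.
Dividing 1 in proportion to weights (total weight 3/2): Winifred (weight 1) → 2/3; Oliver (weight 1/2) → 1/3.
Winifred predeceased; the 2/3 allotted to Winifred's branch passes to Winifred's issue by representation.
The 2/3 is divided into 2 equal shares of 1/3 among Rose, Charles.
Rose is living and takes 1/3.
Charles is living and takes 1/3.
Oliver predeceased; the 1/3 allotted to Oliver's branch passes to Oliver's issue by representation.
The 1/3 is divided into 2 equal shares of 1/6 among Nora, George.
Nora is living and takes 1/6.
George is living and takes 1/6.

Charles 1/3; George 1/6; Nora 1/6; Rose 1/3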